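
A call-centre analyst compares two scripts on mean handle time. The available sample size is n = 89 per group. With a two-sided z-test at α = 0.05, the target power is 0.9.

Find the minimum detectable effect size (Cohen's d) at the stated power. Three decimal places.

Required noncentrality: δ = z_{0.025} + z_{0.10} = 1.960 + 1.282 = 3.242.
(Lower-tail contribution to power is negligible for δ > 0.)
δ = d·√(n/2) ⇒ d = δ/√(n/2) = 3.242/√(89/2) = 0.4859.

d ≈ 0.486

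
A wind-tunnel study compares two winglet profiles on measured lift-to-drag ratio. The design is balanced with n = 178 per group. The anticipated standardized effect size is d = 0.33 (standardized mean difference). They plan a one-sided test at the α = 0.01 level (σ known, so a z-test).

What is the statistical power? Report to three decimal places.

Power ≈ 0.784

Noncentrality parameter: δ = d·√(n/2) = 0.33 × √(178/2) = 3.1132
Critical value for a one-sided test at α = 0.01: z_α = 2.326.
Power = P(Z > 2.326 − δ) = Φ(0.787) = 0.7843.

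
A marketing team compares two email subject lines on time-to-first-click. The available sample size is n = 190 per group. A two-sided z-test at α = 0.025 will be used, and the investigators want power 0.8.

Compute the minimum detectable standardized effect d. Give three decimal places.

d ≈ 0.316

Required noncentrality: δ = z_{0.0125} + z_{0.20} = 2.241 + 0.842 = 3.083.
(The second rejection-region term Φ(−δ − z_{α/2}) is negligible and dropped.)
δ = d·√(n/2) ⇒ d = δ/√(n/2) = 3.083/√(190/2) = 0.3163.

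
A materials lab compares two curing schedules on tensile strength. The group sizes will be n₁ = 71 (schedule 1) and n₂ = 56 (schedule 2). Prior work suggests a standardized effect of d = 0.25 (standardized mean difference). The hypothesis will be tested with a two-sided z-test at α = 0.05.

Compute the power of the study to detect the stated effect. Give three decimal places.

Noncentrality parameter: δ = d / √(1/n₁ + 1/n₂) = 0.25 / √(1/71 + 1/56) = 1.3988
Critical value for a two-sided test at α = 0.05: z_{α/2} = 1.960.
Power = Φ(δ − 1.960) + Φ(−δ − 1.960) = Φ(-0.561) + Φ(-3.359) = 0.2873 + 0.0004 = 0.2877.

Power ≈ 0.288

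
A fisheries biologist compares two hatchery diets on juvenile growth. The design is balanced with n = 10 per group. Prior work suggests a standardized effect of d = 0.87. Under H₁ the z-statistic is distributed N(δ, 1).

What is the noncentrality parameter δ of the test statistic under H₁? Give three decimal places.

δ = d·√(n/2) = 0.87 × √(10/2) = 1.9454

δ ≈ 1.945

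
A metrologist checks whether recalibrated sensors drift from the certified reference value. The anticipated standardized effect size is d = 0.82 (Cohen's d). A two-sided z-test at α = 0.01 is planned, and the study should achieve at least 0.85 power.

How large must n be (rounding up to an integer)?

n = 20

Set Φ(δ − 2.576) = 0.85; then δ − 2.576 = Φ⁻¹(0.85) = 1.036, giving δ = 3.612.
(The Φ(−δ − z_{α/2}) term is vanishingly small for δ > 0 and is dropped in the standard sample-size formula.)
δ = d·√n ⇒ n = (δ/d)² = (3.612 / 0.82)² = 19.41.
Round up to the next whole unit.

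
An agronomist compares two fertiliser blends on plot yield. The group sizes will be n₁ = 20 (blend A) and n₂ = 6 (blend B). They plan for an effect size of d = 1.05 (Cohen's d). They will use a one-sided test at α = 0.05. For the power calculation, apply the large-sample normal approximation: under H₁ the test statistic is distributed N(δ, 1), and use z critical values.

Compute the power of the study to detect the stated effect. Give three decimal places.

Noncentrality parameter: δ = d / √(1/n₁ + 1/n₂) = 1.05 / √(1/20 + 1/6) = 2.2558
One-sided α = 0.05 → critical value z_{0.05} = 1.645.
Power = P(Z > 1.645 − δ) = Φ(0.611) = 0.7294.

Power ≈ 0.729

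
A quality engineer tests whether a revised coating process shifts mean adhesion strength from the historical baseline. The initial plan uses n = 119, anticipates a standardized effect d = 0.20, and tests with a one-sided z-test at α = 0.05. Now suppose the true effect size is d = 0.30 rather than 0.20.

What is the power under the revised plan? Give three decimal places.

Power ≈ 0.948

With d = 0.30: δ = d·√n = 0.30 × √119 = 3.2726. Critical value z_{0.05} = 1.645.
Revised power = P(Z > 1.645 − δ) = Φ(1.628) = 0.9482.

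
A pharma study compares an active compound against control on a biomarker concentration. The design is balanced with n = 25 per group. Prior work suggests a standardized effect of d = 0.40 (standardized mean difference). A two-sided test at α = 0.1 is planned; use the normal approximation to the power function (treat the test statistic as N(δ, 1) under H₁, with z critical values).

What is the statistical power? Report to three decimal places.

Noncentrality parameter: δ = d·√(n/2) = 0.40 × √(25/2) = 1.4142
Two-sided α = 0.1 → critical value z_{0.05} = 1.645.
Power = Φ(δ − 1.645) + Φ(−δ − 1.645) = Φ(-0.231) + Φ(-3.059) = 0.4088 + 0.0011 = 0.4099.

Power ≈ 0.410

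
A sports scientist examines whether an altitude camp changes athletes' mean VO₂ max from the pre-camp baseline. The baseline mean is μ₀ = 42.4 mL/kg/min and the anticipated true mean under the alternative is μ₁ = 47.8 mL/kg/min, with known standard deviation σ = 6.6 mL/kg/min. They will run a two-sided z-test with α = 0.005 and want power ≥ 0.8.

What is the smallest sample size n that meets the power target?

Standardized effect: d = |μ₁ − μ₀| / σ = |47.8 − 42.4| / 6.6 = 0.8182
For power 0.8 need Φ(δ − z_{0.0025}) = 0.8, so δ = z_{0.0025} + z_{0.20} = 2.807 + 0.842 = 3.649.
(The Φ(−δ − z_{α/2}) term is vanishingly small for δ > 0 and is dropped in the standard sample-size formula.)
δ = d·√n ⇒ n = (δ/d)² = (3.649 / 0.8182)² = 19.89.
Rounding up, n = 20.

n = 20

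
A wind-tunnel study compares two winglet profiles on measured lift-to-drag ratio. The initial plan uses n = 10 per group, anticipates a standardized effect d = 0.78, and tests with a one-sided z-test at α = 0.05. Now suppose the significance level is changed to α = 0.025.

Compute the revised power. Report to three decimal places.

Power ≈ 0.415

δ = d·√(n/2) = 0.78 × √(10/2) = 1.7441 (unchanged). New critical value: z_{0.025} = 1.960.
Revised power = P(Z > 1.960 − δ) = Φ(-0.216) = 0.4146.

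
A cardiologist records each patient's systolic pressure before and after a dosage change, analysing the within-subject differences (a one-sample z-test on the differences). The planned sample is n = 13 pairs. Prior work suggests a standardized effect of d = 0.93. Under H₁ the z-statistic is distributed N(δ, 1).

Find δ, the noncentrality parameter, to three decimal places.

δ = d·√n = 0.93 × √13 = 3.3532

δ ≈ 3.353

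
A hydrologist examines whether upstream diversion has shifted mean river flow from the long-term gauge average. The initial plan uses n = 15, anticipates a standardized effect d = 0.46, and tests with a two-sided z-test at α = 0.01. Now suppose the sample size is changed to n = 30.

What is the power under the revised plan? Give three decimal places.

Power ≈ 0.478

With n = 30: δ = d·√n = 0.46 × √30 = 2.5195. Critical value z_{0.005} = 2.576.
Revised power = Φ(δ − 2.576) + Φ(−δ − 2.576) = Φ(-0.056) + Φ(-5.095) = 0.4775 + 0.0000 = 0.4775.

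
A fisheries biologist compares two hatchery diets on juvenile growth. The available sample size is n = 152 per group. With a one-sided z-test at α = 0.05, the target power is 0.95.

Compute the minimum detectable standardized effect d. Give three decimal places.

d ≈ 0.377

Need Φ(δ − 1.645) = 0.95, so δ = 1.645 + 1.645 = 3.290.
δ = d·√(n/2) ⇒ d = δ/√(n/2) = 3.290/√(152/2) = 0.3774.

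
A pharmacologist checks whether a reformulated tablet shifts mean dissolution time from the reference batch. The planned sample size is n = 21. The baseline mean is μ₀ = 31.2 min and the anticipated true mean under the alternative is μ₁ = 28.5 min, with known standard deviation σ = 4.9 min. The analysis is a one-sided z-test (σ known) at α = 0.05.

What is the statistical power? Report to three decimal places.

Power ≈ 0.811

Standardized effect: d = |μ₁ − μ₀| / σ = |28.5 − 31.2| / 4.9 = 0.5510
Noncentrality parameter: δ = d·√n = 0.5510 × √21 = 2.5251
Critical value for a one-sided test at α = 0.05: z_α = 1.645.
Power = Φ(δ − 1.645) = Φ(0.880) = 0.8106.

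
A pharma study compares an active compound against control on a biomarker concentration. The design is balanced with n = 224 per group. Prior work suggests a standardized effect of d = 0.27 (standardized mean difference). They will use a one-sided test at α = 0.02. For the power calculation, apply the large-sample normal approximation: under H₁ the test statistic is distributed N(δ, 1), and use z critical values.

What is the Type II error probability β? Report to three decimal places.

Noncentrality parameter: δ = d·√(n/2) = 0.27 × √(224/2) = 2.8574
Critical value for a one-sided test at α = 0.02: z_α = 2.054.
Power = Φ(δ − 2.054) = Φ(0.804) = 0.7892.
Type II error: β = 1 − power = 1 − 0.7892 = 0.2108.

β ≈ 0.211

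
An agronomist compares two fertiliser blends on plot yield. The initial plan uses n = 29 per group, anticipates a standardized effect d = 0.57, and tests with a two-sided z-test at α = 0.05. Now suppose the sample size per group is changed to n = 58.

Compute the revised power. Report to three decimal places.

Power ≈ 0.866

With n = 58 per group: δ = d·√(n/2) = 0.57 × √(58/2) = 3.0695. Critical value z_{0.025} = 1.960.
Revised power = Φ(δ − 1.960) + Φ(−δ − 1.960) = Φ(1.110) + Φ(-5.030) = 0.8664 + 0.0000 = 0.8664.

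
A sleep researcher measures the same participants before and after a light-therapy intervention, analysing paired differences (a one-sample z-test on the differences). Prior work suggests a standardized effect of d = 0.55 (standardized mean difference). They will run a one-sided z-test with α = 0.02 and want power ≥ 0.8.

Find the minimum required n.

n = 28

For power 0.8 need Φ(δ − z_{0.02}) = 0.8, so δ = z_{0.02} + z_{0.20} = 2.054 + 0.842 = 2.895.
δ = d·√n ⇒ n = (δ/d)² = (2.895 / 0.55)² = 27.71.
Round up to the next whole unit.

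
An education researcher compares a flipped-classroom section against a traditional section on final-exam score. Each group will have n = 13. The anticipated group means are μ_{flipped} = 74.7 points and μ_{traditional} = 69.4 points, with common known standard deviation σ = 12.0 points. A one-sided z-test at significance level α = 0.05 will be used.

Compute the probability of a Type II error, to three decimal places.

Standardized effect: d = |μ_{flipped} − μ_{traditional}| / σ = |74.7 − 69.4| / 12.0 = 0.4417
Noncentrality parameter: δ = d·√(n/2) = 0.4417 × √(13/2) = 1.1260
Critical value for a one-sided test at α = 0.05: z_α = 1.645.
Power = Φ(δ − 1.645) = Φ(-0.519) = 0.3019.
Type II error: β = 1 − power = 1 − 0.3019 = 0.6981.

β ≈ 0.698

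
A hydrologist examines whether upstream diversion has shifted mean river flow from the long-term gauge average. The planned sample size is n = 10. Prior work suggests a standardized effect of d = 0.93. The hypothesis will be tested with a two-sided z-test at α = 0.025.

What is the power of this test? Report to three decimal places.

Power ≈ 0.758

Noncentrality parameter: δ = d·√n = 0.93 × √10 = 2.9409
Two-sided α = 0.025 → critical value z_{0.0125} = 2.241.
Power = Φ(δ − 2.241) + Φ(−δ − 2.241) = Φ(0.700) + Φ(-5.182) = 0.7579 + 0.0000 = 0.7579.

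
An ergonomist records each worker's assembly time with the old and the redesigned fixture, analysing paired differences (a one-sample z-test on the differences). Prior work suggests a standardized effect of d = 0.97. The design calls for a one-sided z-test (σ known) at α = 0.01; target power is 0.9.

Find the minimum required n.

n = 14

Set Φ(δ − 2.326) = 0.9; then δ − 2.326 = Φ⁻¹(0.9) = 1.282, giving δ = 3.608.
δ = d·√n ⇒ n = (δ/d)² = (3.608 / 0.97)² = 13.83.
Round up to the next whole unit.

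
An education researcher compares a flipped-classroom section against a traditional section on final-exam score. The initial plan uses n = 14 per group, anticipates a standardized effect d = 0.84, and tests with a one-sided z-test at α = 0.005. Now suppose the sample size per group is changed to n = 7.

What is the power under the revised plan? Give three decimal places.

Power ≈ 0.158

With n = 7 per group: δ = d·√(n/2) = 0.84 × √(7/2) = 1.5715. Critical value z_{0.005} = 2.576.
Revised power = P(Z > 2.576 − δ) = Φ(-1.004) = 0.1576.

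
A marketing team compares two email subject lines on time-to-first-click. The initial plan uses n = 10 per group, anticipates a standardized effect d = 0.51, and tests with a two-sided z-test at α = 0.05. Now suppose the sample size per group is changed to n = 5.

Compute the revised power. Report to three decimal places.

Power ≈ 0.127

With n = 5 per group: δ = d·√(n/2) = 0.51 × √(5/2) = 0.8064. Critical value z_{0.025} = 1.960.
Revised power = Φ(δ − 1.960) + Φ(−δ − 1.960) = Φ(-1.154) + Φ(-2.766) = 0.1243 + 0.0028 = 0.1272.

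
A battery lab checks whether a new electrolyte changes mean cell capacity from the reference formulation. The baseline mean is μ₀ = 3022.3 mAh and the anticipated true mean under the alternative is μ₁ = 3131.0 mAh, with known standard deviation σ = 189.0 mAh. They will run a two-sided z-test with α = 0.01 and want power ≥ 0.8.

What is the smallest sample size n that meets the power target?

Standardized effect: d = |μ₁ − μ₀| / σ = |3131.0 − 3022.3| / 189.0 = 0.5751
Set Φ(δ − 2.576) = 0.8; then δ − 2.576 = Φ⁻¹(0.8) = 0.842, giving δ = 3.417.
(Ignoring the negligible lower-tail rejection probability gives the usual closed-form inversion.)
δ = d·√n ⇒ n = (δ/d)² = (3.417 / 0.5751)² = 35.31.
Round up to the next whole unit.

n = 36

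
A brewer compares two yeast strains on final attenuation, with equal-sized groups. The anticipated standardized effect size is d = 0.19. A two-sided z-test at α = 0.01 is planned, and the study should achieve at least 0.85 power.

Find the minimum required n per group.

Set Φ(δ − 2.576) = 0.85; then δ − 2.576 = Φ⁻¹(0.85) = 1.036, giving δ = 3.612.
(The Φ(−δ − z_{α/2}) term is vanishingly small for δ > 0 and is dropped in the standard sample-size formula.)
δ = d·√(n/2) ⇒ n = 2(δ/d)² = 2 × (3.612 / 0.19)² = 722.91.
Rounding up, n = 723 per group.

n = 723 per group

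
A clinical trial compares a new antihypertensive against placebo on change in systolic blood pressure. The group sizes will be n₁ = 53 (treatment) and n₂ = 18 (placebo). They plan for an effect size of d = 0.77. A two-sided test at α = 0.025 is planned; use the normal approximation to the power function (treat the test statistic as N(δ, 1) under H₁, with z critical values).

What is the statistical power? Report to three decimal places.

Power ≈ 0.719

Noncentrality parameter: δ = d / √(1/n₁ + 1/n₂) = 0.77 / √(1/53 + 1/18) = 2.8225
Critical value for a two-sided test at α = 0.025: z_{α/2} = 2.241.
Power = Φ(δ − 2.241) + Φ(−δ − 2.241) = Φ(0.581) + Φ(-5.064) = 0.7194 + 0.0000 = 0.7194.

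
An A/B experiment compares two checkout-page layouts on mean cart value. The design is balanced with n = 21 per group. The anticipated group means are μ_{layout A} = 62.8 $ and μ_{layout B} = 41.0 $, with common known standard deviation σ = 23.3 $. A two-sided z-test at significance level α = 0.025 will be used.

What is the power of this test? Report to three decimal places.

Power ≈ 0.785

Standardized effect: d = |μ_{layout A} − μ_{layout B}| / σ = |62.8 − 41.0| / 23.3 = 0.9356
Noncentrality parameter: δ = d·√(n/2) = 0.9356 × √(21/2) = 3.0318
Two-sided α = 0.025 → critical value z_{0.0125} = 2.241.
Power = Φ(δ − 2.241) + Φ(−δ − 2.241) = Φ(0.790) + Φ(-5.273) = 0.7853 + 0.0000 = 0.7853.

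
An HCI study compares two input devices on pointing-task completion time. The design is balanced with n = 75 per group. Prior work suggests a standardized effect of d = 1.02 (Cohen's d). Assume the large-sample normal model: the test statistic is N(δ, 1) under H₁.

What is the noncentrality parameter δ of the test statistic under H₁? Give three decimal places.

The noncentrality parameter scales effect size by the design's sample-size factor: δ = d·√(n/2) = 1.02 × √(75/2) = 6.2462

δ ≈ 6.246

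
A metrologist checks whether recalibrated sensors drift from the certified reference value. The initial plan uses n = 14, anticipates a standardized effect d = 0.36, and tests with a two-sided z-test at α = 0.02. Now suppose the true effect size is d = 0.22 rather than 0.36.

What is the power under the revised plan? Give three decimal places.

Power ≈ 0.067

With d = 0.22: δ = d·√n = 0.22 × √14 = 0.8232. Critical value z_{0.01} = 2.326.
Revised power = Φ(δ − 2.326) + Φ(−δ − 2.326) = Φ(-1.503) + Φ(-3.150) = 0.0664 + 0.0008 = 0.0672.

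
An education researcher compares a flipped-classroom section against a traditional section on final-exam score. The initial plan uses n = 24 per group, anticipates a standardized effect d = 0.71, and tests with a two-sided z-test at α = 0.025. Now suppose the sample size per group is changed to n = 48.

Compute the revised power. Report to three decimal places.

Power ≈ 0.892

With n = 48 per group: δ = d·√(n/2) = 0.71 × √(48/2) = 3.4783. Critical value z_{0.0125} = 2.241.
Revised power = Φ(δ − 2.241) + Φ(−δ − 2.241) = Φ(1.237) + Φ(-5.720) = 0.8919 + 0.0000 = 0.8919.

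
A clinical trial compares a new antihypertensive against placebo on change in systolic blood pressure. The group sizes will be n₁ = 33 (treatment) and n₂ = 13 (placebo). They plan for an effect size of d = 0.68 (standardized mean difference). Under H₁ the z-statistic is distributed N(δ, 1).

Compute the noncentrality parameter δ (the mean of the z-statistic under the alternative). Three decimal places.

δ = d / √(1/n₁ + 1/n₂) = 0.68 / √(1/33 + 1/13) = 2.0766

δ ≈ 2.077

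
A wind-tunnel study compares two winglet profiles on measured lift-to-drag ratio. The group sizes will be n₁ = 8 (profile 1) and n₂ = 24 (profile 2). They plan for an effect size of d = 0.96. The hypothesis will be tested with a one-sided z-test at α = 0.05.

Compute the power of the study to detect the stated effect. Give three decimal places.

Noncentrality parameter: δ = d / √(1/n₁ + 1/n₂) = 0.96 / √(1/8 + 1/24) = 2.3515
One-sided α = 0.05 → critical value z_{0.05} = 1.645.
Power = Φ(δ − 1.645) = Φ(0.707) = 0.7601.

Power ≈ 0.760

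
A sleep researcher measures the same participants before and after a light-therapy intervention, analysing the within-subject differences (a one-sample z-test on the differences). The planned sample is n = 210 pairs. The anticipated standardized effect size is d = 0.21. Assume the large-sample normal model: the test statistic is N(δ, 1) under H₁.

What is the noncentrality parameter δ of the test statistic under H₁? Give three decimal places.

δ = d·√n = 0.21 × √210 = 3.0432

δ ≈ 3.043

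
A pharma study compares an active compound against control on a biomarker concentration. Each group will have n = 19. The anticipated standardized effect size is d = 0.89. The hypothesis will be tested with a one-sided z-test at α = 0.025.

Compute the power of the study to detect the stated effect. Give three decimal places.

Power ≈ 0.783

Noncentrality parameter: λ = d·√(n/2) = 0.89 × √(19/2) = 2.7432
One-sided α = 0.025 → critical value z_{0.025} = 1.960.
Power = P(Z > 1.960 − λ) = Φ(0.783) = 0.7832.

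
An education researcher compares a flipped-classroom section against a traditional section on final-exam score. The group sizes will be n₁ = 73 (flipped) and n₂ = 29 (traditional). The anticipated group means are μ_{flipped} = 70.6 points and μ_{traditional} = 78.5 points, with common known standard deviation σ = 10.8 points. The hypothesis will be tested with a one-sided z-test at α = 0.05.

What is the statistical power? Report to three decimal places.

Standardized effect: d = |μ_{flipped} − μ_{traditional}| / σ = |70.6 − 78.5| / 10.8 = 0.7315
Noncentrality parameter: δ = d / √(1/n₁ + 1/n₂) = 0.7315 / √(1/73 + 1/29) = 3.3325
One-sided α = 0.05 → critical value z_{0.05} = 1.645.
Power = Φ(δ − 1.645) = Φ(1.688) = 0.9543.

Power ≈ 0.954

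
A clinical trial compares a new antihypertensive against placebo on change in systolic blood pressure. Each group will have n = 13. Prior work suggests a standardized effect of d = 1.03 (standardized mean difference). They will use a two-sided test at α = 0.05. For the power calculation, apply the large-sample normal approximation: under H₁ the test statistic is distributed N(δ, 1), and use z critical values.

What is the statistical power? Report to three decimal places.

Noncentrality parameter: δ = d·√(n/2) = 1.03 × √(13/2) = 2.6260
Critical value for a two-sided test at α = 0.05: z_{α/2} = 1.960.
Power = Φ(δ − 1.960) + Φ(−δ − 1.960) = Φ(0.666) + Φ(-4.586) = 0.7473 + 0.0000 = 0.7473.

Power ≈ 0.747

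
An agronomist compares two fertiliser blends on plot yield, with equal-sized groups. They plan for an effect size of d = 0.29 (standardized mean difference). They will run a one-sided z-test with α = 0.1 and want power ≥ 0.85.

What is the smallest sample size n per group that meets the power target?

Set Φ(δ − 1.282) = 0.85; then δ − 1.282 = Φ⁻¹(0.85) = 1.036, giving δ = 2.318.
δ = d·√(n/2) ⇒ n = 2(δ/d)² = 2 × (2.318 / 0.29)² = 127.78.
Rounding up, n = 128 per group.

n = 128 per group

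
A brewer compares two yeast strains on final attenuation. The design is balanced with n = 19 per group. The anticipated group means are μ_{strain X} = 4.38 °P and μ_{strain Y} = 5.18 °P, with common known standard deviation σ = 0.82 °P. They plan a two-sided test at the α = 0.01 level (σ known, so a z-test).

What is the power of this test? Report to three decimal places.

Standardized effect: d = |μ_{strain X} − μ_{strain Y}| / σ = |4.38 − 5.18| / 0.82 = 0.9756
Noncentrality parameter: λ = d·√(n/2) = 0.9756 × √(19/2) = 3.0070
Two-sided α = 0.01 → critical value z_{0.005} = 2.576.
Power = Φ(λ − 2.576) + Φ(−λ − 2.576) = Φ(0.431) + Φ(-5.583) = 0.6668 + 0.0000 = 0.6668.

Power ≈ 0.667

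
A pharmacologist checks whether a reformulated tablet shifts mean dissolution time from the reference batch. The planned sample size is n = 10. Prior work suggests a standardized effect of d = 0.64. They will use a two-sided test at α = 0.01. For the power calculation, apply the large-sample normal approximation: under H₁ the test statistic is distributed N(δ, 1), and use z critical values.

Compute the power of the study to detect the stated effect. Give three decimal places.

Noncentrality parameter: λ = d·√n = 0.64 × √10 = 2.0239
Critical value for a two-sided test at α = 0.01: z_{α/2} = 2.576.
Power = Φ(λ − 2.576) + Φ(−λ − 2.576) = Φ(-0.552) + Φ(-4.600) = 0.2905 + 0.0000 = 0.2905.

Power ≈ 0.290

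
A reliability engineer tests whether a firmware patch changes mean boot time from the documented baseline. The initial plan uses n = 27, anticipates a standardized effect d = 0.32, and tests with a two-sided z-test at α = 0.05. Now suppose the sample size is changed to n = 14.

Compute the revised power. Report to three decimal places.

With n = 14: δ = d·√n = 0.32 × √14 = 1.1973. Critical value z_{0.025} = 1.960.
Revised power = Φ(δ − 1.960) + Φ(−δ − 1.960) = Φ(-0.763) + Φ(-3.157) = 0.2228 + 0.0008 = 0.2236.

Power ≈ 0.224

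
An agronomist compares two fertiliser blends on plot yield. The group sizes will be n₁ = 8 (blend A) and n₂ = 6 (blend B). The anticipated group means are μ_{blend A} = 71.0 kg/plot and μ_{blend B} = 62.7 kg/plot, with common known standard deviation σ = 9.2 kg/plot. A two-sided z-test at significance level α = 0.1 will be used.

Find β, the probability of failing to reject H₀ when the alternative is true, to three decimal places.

β ≈ 0.489

Standardized effect: d = |μ_{blend A} − μ_{blend B}| / σ = |71.0 − 62.7| / 9.2 = 0.9022
Noncentrality parameter: δ = d / √(1/n₁ + 1/n₂) = 0.9022 / √(1/8 + 1/6) = 1.6705
Two-sided α = 0.1 → critical value z_{0.05} = 1.645.
Power = Φ(δ − 1.645) + Φ(−δ − 1.645) = Φ(0.026) + Φ(-3.315) = 0.5102 + 0.0005 = 0.5107.
Type II error: β = 1 − power = 1 − 0.5107 = 0.4893.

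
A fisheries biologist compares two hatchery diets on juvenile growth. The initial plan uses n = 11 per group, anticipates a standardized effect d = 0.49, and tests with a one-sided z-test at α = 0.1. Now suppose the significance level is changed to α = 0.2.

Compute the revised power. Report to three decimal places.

δ = d·√(n/2) = 0.49 × √(11/2) = 1.1492 (unchanged). New critical value: z_{0.2} = 0.842.
Revised power = P(Z > 0.842 − δ) = Φ(0.308) = 0.6208.

Power ≈ 0.621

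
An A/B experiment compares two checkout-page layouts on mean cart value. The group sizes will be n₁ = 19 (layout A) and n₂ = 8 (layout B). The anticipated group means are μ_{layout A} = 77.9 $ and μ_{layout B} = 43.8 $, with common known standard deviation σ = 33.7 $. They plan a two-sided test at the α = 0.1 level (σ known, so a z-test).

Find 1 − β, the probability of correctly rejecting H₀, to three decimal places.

Standardized effect: d = |μ_{layout A} − μ_{layout B}| / σ = |77.9 − 43.8| / 33.7 = 1.0119
Noncentrality parameter: δ = d / √(1/n₁ + 1/n₂) = 1.0119 / √(1/19 + 1/8) = 2.4008
Two-sided α = 0.1 → critical value z_{0.05} = 1.645.
Power = Φ(δ − 1.645) + Φ(−δ − 1.645) = Φ(0.756) + Φ(-4.046) = 0.7752 + 0.0000 = 0.7752.

Power ≈ 0.775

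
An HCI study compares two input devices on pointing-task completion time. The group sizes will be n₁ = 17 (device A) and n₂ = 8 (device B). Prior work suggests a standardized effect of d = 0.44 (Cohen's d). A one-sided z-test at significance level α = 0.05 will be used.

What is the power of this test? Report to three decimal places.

Power ≈ 0.268

Noncentrality parameter: δ = d / √(1/n₁ + 1/n₂) = 0.44 / √(1/17 + 1/8) = 1.0262
Critical value for a one-sided test at α = 0.05: z_α = 1.645.
Power = Φ(δ − 1.645) = Φ(-0.619) = 0.2681.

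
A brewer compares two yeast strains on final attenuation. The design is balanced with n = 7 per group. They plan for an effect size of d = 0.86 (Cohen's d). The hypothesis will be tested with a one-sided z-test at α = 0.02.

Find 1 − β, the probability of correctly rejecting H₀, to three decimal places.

Power ≈ 0.328

Noncentrality parameter: δ = d·√(n/2) = 0.86 × √(7/2) = 1.6089
One-sided α = 0.02 → critical value z_{0.02} = 2.054.
Power = P(Z > 2.054 − δ) = Φ(-0.445) = 0.3282.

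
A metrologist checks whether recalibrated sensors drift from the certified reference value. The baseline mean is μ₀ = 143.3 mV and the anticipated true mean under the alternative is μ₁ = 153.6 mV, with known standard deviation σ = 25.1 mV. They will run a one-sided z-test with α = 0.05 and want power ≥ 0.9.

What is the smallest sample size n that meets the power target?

n = 51

Standardized effect: d = |μ₁ − μ₀| / σ = |153.6 − 143.3| / 25.1 = 0.4104
For power 0.9 need Φ(δ − z_{0.05}) = 0.9, so δ = z_{0.05} + z_{0.10} = 1.645 + 1.282 = 2.926.
δ = d·√n ⇒ n = (δ/d)² = (2.926 / 0.4104)² = 50.86.
Rounding up, n = 51.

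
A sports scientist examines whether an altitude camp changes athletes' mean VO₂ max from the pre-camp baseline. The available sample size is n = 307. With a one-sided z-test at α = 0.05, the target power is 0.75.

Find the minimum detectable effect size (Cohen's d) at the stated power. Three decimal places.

d ≈ 0.132

Need Φ(δ − 1.645) = 0.75, so δ = 1.645 + 0.674 = 2.319.
δ = d·√n ⇒ d = δ/√n = 2.319/√307 = 0.1324.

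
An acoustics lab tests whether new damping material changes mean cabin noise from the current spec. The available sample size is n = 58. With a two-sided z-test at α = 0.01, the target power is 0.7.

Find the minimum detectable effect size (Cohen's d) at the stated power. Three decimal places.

Required noncentrality: δ = z_{0.005} + z_{0.30} = 2.576 + 0.524 = 3.100.
(The second rejection-region term Φ(−δ − z_{α/2}) is negligible and dropped.)
δ = d·√n ⇒ d = δ/√n = 3.100/√58 = 0.4071.

d ≈ 0.407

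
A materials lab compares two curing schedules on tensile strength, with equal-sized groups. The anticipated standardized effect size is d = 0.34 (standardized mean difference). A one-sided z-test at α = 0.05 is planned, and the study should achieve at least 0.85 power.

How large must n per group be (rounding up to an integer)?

n = 125 per group

For power 0.85 need Φ(δ − z_{0.05}) = 0.85, so δ = z_{0.05} + z_{0.15} = 1.645 + 1.036 = 2.681.
δ = d·√(n/2) ⇒ n = 2(δ/d)² = 2 × (2.681 / 0.34)² = 124.38.
Round up to the next whole unit.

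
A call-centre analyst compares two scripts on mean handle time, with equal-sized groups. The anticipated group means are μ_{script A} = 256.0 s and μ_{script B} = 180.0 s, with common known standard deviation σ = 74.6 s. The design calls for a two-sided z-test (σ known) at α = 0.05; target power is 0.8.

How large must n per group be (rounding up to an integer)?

n = 16 per group

Standardized effect: d = |μ_{script A} − μ_{script B}| / σ = |256.0 − 180.0| / 74.6 = 1.0188
Set Φ(δ − 1.960) = 0.8; then δ − 1.960 = Φ⁻¹(0.8) = 0.842, giving δ = 2.802.
(Ignoring the negligible lower-tail rejection probability gives the usual closed-form inversion.)
δ = d·√(n/2) ⇒ n = 2(δ/d)² = 2 × (2.802 / 1.0188)² = 15.12.
Round up to the next whole unit.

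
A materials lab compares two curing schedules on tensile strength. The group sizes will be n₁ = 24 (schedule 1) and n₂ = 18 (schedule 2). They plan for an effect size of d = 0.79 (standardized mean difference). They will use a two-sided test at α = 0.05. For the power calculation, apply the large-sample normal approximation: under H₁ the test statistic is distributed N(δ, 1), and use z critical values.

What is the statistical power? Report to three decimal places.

Power ≈ 0.717

Noncentrality parameter: δ = d / √(1/n₁ + 1/n₂) = 0.79 / √(1/24 + 1/18) = 2.5336
Critical value for a two-sided test at α = 0.05: z_{α/2} = 1.960.
Power = Φ(δ − 1.960) + Φ(−δ − 1.960) = Φ(0.574) + Φ(-4.494) = 0.7169 + 0.0000 = 0.7169.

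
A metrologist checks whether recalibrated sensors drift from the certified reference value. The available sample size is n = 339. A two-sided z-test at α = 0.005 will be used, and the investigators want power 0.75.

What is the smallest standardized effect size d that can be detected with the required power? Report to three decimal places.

Need Φ(δ − 2.807) = 0.75, so δ = 2.807 + 0.674 = 3.482.
(Lower-tail contribution to power is negligible for δ > 0.)
δ = d·√n ⇒ d = δ/√n = 3.482/√339 = 0.1891.

d ≈ 0.189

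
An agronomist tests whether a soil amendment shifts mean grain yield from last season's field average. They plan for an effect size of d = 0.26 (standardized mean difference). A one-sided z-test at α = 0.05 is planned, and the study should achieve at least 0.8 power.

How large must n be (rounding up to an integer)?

n = 92

Set Φ(δ − 1.645) = 0.8; then δ − 1.645 = Φ⁻¹(0.8) = 0.842, giving δ = 2.486.
δ = d·√n ⇒ n = (δ/d)² = (2.486 / 0.26)² = 91.46.
Round up to the next whole unit.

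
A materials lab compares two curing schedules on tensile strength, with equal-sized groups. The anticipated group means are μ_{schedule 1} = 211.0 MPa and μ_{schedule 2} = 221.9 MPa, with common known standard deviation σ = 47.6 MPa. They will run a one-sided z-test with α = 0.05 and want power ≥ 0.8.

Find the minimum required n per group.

Standardized effect: d = |μ_{schedule 1} − μ_{schedule 2}| / σ = |211.0 − 221.9| / 47.6 = 0.2290
For power 0.8 need Φ(δ − z_{0.05}) = 0.8, so δ = z_{0.05} + z_{0.20} = 1.645 + 0.842 = 2.486.
δ = d·√(n/2) ⇒ n = 2(δ/d)² = 2 × (2.486 / 0.2290)² = 235.81.
Rounding up, n = 236 per group.

n = 236 per group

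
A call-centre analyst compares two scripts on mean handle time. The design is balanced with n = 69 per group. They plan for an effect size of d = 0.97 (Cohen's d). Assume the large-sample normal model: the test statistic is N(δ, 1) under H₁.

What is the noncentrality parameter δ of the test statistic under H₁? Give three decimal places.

δ ≈ 5.697

δ = d·√(n/2) = 0.97 × √(69/2) = 5.6975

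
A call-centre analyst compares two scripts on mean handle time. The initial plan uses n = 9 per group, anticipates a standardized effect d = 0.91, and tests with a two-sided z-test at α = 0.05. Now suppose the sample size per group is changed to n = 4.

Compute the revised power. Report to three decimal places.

With n = 4 per group: δ = d·√(n/2) = 0.91 × √(4/2) = 1.2869. Critical value z_{0.025} = 1.960.
Revised power = Φ(δ − 1.960) + Φ(−δ − 1.960) = Φ(-0.673) + Φ(-3.247) = 0.2505 + 0.0006 = 0.2510.

Power ≈ 0.251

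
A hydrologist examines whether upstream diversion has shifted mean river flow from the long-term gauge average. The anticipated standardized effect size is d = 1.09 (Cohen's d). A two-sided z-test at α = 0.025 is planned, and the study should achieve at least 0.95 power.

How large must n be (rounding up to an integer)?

n = 13

Set Φ(δ − 2.241) = 0.95; then δ − 2.241 = Φ⁻¹(0.95) = 1.645, giving δ = 3.886.
(The Φ(−δ − z_{α/2}) term is vanishingly small for δ > 0 and is dropped in the standard sample-size formula.)
δ = d·√n ⇒ n = (δ/d)² = (3.886 / 1.09)² = 12.71.
Round up to the next whole unit.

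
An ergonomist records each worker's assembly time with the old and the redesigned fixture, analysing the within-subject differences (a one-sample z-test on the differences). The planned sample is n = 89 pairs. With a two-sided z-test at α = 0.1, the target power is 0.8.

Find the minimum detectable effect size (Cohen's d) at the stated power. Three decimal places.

Need Φ(δ − 1.645) = 0.8, so δ = 1.645 + 0.842 = 2.486.
(The second rejection-region term Φ(−δ − z_{α/2}) is negligible and dropped.)
δ = d·√n ⇒ d = δ/√n = 2.486/√89 = 0.2636.

d ≈ 0.264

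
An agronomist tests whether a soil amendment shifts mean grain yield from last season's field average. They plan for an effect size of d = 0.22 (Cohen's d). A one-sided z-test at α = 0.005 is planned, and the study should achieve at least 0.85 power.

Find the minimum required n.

Set Φ(δ − 2.576) = 0.85; then δ − 2.576 = Φ⁻¹(0.85) = 1.036, giving δ = 3.612.
δ = d·√n ⇒ n = (δ/d)² = (3.612 / 0.22)² = 269.60.
Round up to the next whole unit.

n = 270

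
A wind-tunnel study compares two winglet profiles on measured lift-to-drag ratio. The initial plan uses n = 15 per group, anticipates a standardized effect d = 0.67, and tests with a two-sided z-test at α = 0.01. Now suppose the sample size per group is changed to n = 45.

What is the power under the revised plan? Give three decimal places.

Power ≈ 0.726

With n = 45 per group: δ = d·√(n/2) = 0.67 × √(45/2) = 3.1781. Critical value z_{0.005} = 2.576.
Revised power = Φ(δ − 2.576) + Φ(−δ − 2.576) = Φ(0.602) + Φ(-5.754) = 0.7265 + 0.0000 = 0.7265.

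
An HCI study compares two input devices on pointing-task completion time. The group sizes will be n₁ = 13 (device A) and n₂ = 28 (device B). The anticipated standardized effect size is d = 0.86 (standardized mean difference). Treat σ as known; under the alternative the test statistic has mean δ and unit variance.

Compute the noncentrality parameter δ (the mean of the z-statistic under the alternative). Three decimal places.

δ ≈ 2.562

The noncentrality parameter scales effect size by the design's sample-size factor: δ = d / √(1/n₁ + 1/n₂) = 0.86 / √(1/13 + 1/28) = 2.5625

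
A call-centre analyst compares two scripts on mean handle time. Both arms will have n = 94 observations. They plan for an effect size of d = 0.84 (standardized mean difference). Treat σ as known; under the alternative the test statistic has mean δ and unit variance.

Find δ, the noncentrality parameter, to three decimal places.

δ = d·√(n/2) = 0.84 × √(94/2) = 5.7587

δ ≈ 5.759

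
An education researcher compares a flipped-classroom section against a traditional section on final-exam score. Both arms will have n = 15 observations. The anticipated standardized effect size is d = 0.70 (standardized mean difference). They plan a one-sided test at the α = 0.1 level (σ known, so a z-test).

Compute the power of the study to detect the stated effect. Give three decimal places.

Noncentrality parameter: δ = d·√(n/2) = 0.70 × √(15/2) = 1.9170
Critical value for a one-sided test at α = 0.1: z_α = 1.282.
Power = Φ(δ − 1.282) = Φ(0.635) = 0.7374.

Power ≈ 0.737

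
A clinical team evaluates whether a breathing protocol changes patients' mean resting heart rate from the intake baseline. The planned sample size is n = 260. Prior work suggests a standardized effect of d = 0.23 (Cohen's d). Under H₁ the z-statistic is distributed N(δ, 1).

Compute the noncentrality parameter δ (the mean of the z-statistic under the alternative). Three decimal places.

δ ≈ 3.709

The noncentrality parameter scales effect size by the design's sample-size factor: δ = d·√n = 0.23 × √260 = 3.7086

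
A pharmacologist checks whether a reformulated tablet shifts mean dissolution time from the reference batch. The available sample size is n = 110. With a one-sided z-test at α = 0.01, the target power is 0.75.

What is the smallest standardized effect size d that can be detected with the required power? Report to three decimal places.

Required noncentrality: δ = z_{0.01} + z_{0.25} = 2.326 + 0.674 = 3.001.
δ = d·√n ⇒ d = δ/√n = 3.001/√110 = 0.2861.

d ≈ 0.286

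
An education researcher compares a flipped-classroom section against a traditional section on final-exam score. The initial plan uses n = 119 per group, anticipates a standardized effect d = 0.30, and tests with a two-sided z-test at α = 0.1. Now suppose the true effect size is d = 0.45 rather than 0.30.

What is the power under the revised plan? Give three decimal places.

Power ≈ 0.966

With d = 0.45: δ = d·√(n/2) = 0.45 × √(119/2) = 3.4711. Critical value z_{0.05} = 1.645.
Revised power = Φ(δ − 1.645) + Φ(−δ − 1.645) = Φ(1.826) + Φ(-5.116) = 0.9661 + 0.0000 = 0.9661.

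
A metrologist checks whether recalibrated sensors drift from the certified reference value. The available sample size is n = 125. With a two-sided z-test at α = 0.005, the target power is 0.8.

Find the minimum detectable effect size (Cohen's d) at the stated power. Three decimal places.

d ≈ 0.326

Required noncentrality: δ = z_{0.0025} + z_{0.20} = 2.807 + 0.842 = 3.649.
(Lower-tail contribution to power is negligible for δ > 0.)
δ = d·√n ⇒ d = δ/√n = 3.649/√125 = 0.3263.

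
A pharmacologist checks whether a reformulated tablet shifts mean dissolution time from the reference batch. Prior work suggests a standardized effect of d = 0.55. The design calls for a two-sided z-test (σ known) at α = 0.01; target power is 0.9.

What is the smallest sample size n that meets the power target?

n = 50

Set Φ(δ − 2.576) = 0.9; then δ − 2.576 = Φ⁻¹(0.9) = 1.282, giving δ = 3.857.
(For δ > 0 the lower-tail rejection region contributes negligibly to power, so the one-term inversion is standard.)
δ = d·√n ⇒ n = (δ/d)² = (3.857 / 0.55)² = 49.19.
Rounding up, n = 50.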